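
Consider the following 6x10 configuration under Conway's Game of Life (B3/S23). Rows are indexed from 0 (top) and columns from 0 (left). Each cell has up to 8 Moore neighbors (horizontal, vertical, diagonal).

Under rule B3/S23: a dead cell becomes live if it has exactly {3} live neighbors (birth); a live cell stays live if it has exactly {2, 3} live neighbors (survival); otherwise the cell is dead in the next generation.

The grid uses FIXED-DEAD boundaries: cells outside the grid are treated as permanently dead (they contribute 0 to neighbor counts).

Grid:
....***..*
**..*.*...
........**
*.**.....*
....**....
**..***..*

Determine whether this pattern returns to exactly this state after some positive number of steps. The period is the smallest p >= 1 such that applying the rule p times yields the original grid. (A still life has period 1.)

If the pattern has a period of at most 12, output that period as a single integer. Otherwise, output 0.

Simulating and comparing each generation to the original:
Gen 0 (original, given above): 22 live cells
Gen 1: 21 live cells, differs from original
Gen 2: 14 live cells, differs from original
Gen 3: 20 live cells, differs from original
Gen 4: 6 live cells, differs from original
Gen 5: 0 live cells, differs from original
Gen 6: 0 live cells, differs from original
Gen 7: 0 live cells, differs from original
Gen 8: 0 live cells, differs from original
Gen 9: 0 live cells, differs from original
Gen 10: 0 live cells, differs from original
Gen 11: 0 live cells, differs from original
Gen 12: 0 live cells, differs from original
No period found within 12 steps.

Answer: 0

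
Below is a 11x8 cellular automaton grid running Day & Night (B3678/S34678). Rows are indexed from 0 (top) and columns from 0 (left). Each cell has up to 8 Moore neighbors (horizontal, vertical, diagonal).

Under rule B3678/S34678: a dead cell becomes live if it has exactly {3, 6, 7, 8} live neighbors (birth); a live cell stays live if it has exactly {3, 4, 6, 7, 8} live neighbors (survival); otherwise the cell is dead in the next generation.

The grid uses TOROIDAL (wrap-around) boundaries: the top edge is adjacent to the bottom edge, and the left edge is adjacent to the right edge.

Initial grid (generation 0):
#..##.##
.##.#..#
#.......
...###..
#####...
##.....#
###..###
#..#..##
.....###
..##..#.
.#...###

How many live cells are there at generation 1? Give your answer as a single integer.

Answer: 40

Derivation:
Simulating step by step:
Generation 0 (given above): 41 live cells
Generation 1: 40 live cells
...##...
.#...###
.##..#..
#..##...
######.#
###.##..
#.#....#
..#.#.##
#.####..
#...#.#.
.....#..
Population at generation 1: 40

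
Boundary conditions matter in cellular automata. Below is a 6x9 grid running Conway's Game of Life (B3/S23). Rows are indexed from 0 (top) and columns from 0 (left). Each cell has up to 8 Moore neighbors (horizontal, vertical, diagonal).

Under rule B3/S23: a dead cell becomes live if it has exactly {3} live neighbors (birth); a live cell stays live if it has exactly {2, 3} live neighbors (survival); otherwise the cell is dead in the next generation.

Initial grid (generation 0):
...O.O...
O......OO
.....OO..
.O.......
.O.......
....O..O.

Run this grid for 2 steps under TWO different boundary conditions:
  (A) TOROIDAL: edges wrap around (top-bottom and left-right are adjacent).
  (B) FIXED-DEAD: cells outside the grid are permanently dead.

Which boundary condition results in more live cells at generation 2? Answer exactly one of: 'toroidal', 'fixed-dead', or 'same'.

Under TOROIDAL boundary, generation 2:
...OO.OOO
O...O....
O....OO..
.......OO
.........
.....O...
Population = 13

Under FIXED-DEAD boundary, generation 2:
.........
.....O.O.
.....OOO.
.........
.........
.........
Population = 5

Comparison: toroidal=13, fixed-dead=5 -> toroidal

Answer: toroidal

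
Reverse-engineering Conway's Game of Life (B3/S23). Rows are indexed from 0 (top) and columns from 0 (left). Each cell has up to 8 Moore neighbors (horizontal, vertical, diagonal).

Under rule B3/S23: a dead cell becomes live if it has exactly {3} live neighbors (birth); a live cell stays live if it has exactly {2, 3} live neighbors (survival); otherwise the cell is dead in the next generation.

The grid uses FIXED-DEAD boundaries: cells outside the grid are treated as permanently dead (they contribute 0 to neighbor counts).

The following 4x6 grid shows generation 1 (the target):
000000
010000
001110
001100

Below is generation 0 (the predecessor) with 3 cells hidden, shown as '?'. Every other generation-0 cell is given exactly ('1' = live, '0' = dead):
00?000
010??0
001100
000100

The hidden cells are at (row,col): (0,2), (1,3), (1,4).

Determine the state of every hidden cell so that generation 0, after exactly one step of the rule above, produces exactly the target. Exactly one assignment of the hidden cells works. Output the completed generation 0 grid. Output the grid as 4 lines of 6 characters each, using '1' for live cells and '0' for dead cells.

Answer: 001000
010010
001100
000100

Derivation:
Hidden generation-0 cells (in order): (0,2), (1,3), (1,4).
A hidden cell only influences target cells in its own 3x3 neighborhood. Try each of the 2^3 = 8 assignments, step the completed generation 0 forward once under B3/S23, and compare with the target:
  (0,2)=0 (1,3)=0 (1,4)=0 -> step gives (1,1)='0' but target has '1' -> reject
  (0,2)=0 (1,3)=0 (1,4)=1 -> step gives (1,1)='0' but target has '1' -> reject
  (0,2)=0 (1,3)=1 (1,4)=0 -> step gives (1,1)='0' but target has '1' -> reject
  (0,2)=0 (1,3)=1 (1,4)=1 -> step gives (1,1)='0' but target has '1' -> reject
  (0,2)=1 (1,3)=0 (1,4)=0 -> step gives (1,3)='1' but target has '0' -> reject
  (0,2)=1 (1,3)=0 (1,4)=1 -> step reproduces the target at every cell -> ACCEPT
  (0,2)=1 (1,3)=1 (1,4)=0 -> step gives (0,2)='1' but target has '0' -> reject
  (0,2)=1 (1,3)=1 (1,4)=1 -> step gives (0,2)='1' but target has '0' -> reject
Unique solution: (0,2)=live, (1,3)=dead, (1,4)=live.
Check: live-neighbor counts of every cell in the completed generation 0:
121211
124411
123331
013220
Applying B3/S23 to generation 0 with these counts gives:
000000
010000
001110
001100
which matches the target exactly.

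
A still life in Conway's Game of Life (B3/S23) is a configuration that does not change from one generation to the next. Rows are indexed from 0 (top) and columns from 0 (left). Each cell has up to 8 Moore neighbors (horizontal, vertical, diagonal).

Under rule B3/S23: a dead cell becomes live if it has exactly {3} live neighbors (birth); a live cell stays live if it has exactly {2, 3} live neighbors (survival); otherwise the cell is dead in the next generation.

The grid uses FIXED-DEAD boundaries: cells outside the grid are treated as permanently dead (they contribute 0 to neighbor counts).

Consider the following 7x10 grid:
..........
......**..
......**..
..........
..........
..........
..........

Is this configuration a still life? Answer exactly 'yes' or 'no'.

Answer: yes

Derivation:
Compute generation 1 and compare to generation 0 (given above):
Generation 1:
..........
......**..
......**..
..........
..........
..........
..........
The grids are IDENTICAL -> still life.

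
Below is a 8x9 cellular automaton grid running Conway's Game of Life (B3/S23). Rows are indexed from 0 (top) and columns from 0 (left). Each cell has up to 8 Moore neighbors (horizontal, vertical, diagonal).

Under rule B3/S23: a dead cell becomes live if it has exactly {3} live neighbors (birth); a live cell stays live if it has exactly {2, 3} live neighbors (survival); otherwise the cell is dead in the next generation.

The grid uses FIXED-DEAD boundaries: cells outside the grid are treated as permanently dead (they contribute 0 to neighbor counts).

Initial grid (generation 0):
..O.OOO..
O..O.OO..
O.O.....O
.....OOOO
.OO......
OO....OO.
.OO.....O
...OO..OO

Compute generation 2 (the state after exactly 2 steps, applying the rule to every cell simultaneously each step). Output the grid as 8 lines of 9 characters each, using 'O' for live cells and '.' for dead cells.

Simulating step by step:
Generation 0 (given above): 28 live cells
Generation 1: 31 live cells
...OO.O..
..OO..OO.
.O..O...O
..O...OOO
OOO..O..O
O......O.
OOOO..O.O
..OO...OO
Generation 2: 32 live cells
(generation 2 grid is the final answer)

Answer: ..OOOOOO.
..O...OO.
.O...O..O
O.OO.OO.O
O.O.....O
...O..OOO
O..O..O.O
...O...OO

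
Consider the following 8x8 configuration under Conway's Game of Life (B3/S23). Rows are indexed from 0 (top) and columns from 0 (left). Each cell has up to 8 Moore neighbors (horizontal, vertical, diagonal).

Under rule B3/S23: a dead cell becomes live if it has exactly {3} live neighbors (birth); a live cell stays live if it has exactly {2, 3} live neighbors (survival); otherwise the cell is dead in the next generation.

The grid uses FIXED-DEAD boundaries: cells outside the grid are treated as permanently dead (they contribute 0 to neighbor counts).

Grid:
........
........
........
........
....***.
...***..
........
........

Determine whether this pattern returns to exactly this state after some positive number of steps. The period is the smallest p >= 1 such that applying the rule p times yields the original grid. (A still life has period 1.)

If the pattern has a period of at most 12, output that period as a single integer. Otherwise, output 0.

Simulating and comparing each generation to the original:
Gen 0 (original, given above): 6 live cells
Gen 1: 6 live cells, differs from original
Gen 2: 6 live cells, MATCHES original -> period = 2

Answer: 2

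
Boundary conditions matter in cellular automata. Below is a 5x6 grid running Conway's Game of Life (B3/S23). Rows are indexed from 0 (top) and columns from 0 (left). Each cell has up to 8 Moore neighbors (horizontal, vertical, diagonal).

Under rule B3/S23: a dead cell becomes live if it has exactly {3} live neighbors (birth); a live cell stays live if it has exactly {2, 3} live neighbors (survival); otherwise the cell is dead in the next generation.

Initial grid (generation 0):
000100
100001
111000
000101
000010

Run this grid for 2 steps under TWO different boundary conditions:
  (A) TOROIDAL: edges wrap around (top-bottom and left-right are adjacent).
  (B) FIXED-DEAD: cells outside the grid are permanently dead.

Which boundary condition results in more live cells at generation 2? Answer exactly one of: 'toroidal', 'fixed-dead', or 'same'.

Under TOROIDAL boundary, generation 2:
100000
101000
000000
100000
010000
Population = 5

Under FIXED-DEAD boundary, generation 2:
000000
101100
100010
100011
001010
Population = 10

Comparison: toroidal=5, fixed-dead=10 -> fixed-dead

Answer: fixed-dead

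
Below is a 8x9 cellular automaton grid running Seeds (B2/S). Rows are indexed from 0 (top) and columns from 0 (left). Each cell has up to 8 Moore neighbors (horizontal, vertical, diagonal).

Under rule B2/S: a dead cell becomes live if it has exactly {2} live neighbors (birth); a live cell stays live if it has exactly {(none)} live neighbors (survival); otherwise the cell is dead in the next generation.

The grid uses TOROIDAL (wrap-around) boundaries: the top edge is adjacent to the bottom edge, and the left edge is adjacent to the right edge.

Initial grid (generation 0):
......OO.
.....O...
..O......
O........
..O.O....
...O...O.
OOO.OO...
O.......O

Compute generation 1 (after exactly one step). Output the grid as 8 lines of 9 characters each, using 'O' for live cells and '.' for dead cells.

Answer: O....O...
.......O.
.O.......
..O......
.O......O
O.....O.O
......OO.
..OOO....

Derivation:
Simulating step by step:
Generation 0 (given above): 16 live cells
Generation 1: 15 live cells
(generation 1 grid is the final answer)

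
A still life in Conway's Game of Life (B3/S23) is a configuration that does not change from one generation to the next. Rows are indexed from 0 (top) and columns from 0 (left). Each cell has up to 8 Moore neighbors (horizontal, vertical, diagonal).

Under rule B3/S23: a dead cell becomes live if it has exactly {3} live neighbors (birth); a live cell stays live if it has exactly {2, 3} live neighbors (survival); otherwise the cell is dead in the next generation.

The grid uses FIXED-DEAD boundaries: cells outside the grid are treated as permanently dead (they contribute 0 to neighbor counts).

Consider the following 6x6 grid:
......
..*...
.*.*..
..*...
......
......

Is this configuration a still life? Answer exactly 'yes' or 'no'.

Answer: yes

Derivation:
Compute generation 1 and compare to generation 0 (given above):
Generation 1:
......
..*...
.*.*..
..*...
......
......
The grids are IDENTICAL -> still life.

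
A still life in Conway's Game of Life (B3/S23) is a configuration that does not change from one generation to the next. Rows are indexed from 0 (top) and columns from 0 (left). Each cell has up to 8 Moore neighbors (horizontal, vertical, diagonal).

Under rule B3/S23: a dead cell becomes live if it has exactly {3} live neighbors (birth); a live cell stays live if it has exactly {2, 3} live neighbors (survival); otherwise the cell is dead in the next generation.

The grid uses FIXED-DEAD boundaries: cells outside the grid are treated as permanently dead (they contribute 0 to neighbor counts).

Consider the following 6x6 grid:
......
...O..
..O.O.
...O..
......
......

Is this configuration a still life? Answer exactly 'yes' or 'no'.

Compute generation 1 and compare to generation 0 (given above):
Generation 1:
......
...O..
..O.O.
...O..
......
......
The grids are IDENTICAL -> still life.

Answer: yes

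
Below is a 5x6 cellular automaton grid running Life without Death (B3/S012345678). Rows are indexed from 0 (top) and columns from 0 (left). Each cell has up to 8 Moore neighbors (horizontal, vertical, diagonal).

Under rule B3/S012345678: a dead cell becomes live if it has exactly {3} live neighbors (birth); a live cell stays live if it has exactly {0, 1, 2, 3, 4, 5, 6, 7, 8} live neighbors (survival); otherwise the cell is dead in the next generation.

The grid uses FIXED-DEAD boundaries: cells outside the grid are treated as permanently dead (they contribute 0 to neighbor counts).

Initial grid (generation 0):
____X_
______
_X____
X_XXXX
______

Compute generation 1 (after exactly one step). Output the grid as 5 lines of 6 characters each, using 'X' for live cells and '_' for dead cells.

Simulating step by step:
Generation 0 (given above): 7 live cells
Generation 1: 13 live cells
(generation 1 grid is the final answer)

Answer: ____X_
______
_XXXX_
XXXXXX
___XX_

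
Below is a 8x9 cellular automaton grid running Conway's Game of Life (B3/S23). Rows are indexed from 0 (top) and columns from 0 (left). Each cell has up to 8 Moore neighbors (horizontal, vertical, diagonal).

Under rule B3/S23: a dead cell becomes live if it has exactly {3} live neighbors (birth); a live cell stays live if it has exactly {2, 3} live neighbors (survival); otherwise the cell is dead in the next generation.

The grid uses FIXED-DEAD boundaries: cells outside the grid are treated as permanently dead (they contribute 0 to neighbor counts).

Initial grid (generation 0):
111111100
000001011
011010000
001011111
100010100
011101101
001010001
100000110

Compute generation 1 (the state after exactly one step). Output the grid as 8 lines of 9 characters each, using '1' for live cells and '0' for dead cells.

Answer: 011111110
100000010
011010000
001010110
000000001
011000100
001010001
000000010

Derivation:
Simulating step by step:
Generation 0 (given above): 34 live cells
Generation 1: 24 live cells
(generation 1 grid is the final answer)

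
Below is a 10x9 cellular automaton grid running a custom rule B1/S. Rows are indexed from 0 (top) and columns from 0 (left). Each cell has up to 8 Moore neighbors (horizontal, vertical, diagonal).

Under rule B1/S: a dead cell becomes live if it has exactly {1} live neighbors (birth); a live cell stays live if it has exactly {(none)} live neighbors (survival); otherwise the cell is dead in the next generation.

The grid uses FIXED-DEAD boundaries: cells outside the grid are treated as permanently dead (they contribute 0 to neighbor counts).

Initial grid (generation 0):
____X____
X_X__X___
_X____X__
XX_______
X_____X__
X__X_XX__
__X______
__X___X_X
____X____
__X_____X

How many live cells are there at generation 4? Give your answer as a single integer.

Answer: 19

Derivation:
Simulating step by step:
Generation 0 (given above): 21 live cells
Generation 1: 16 live cells
X_X___X__
_______X_
___XX__X_
_________
___X_____
_________
X_______X
____X____
______X__
_X__XX_X_
Generation 2: 37 live cells
___X_X__X
X________
__X__X___
_____XXXX
__X_X____
XXXXX__XX
_X_XXX_X_
XX_X__X_X
XXX_____X
X_XX____X
Generation 3: 12 live cells
XXX___XX_
_______XX
X__X_____
_________
_________
_________
_________
_________
_____XX__
____X____
Generation 4: 19 live cells
___X_X___
____XX___
_XX_X_X__
XXXXX____
_________
_________
_________
____X__X_
___X___X_
___X___X_
Population at generation 4: 19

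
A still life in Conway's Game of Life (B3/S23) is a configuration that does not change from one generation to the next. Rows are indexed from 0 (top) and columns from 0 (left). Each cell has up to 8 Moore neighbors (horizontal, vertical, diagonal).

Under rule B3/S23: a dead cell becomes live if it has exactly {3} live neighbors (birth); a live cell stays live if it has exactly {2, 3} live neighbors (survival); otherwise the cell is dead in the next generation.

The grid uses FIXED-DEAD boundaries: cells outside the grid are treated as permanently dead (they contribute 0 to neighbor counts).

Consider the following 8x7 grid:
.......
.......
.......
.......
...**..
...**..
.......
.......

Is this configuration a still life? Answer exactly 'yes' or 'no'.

Answer: yes

Derivation:
Compute generation 1 and compare to generation 0 (given above):
Generation 1:
.......
.......
.......
.......
...**..
...**..
.......
.......
The grids are IDENTICAL -> still life.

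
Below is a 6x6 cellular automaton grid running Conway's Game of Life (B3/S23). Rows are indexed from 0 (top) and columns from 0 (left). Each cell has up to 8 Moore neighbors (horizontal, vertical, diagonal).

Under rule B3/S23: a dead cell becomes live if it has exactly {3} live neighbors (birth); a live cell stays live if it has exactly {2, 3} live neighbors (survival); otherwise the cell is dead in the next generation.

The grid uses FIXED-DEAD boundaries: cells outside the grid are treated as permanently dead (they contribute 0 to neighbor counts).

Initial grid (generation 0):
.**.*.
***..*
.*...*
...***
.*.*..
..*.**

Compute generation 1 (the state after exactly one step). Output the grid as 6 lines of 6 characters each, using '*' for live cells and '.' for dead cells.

Simulating step by step:
Generation 0 (given above): 17 live cells
Generation 1: 16 live cells
(generation 1 grid is the final answer)

Answer: *.**..
*..***
**.*.*
...*.*
......
..***.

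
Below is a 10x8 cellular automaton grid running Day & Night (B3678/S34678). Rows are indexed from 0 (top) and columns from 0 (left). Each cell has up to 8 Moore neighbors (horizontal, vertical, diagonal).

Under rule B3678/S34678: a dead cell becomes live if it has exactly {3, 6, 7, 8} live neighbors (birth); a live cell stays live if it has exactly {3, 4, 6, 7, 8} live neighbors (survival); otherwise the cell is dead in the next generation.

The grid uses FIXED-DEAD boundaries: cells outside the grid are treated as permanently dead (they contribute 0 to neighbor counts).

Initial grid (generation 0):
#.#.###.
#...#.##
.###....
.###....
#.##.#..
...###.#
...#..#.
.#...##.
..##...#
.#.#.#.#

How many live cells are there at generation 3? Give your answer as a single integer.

Simulating step by step:
Generation 0 (given above): 35 live cells
Generation 1: 29 live cells
.#.#.###
....#.#.
##.##...
#.#.....
....#.#.
...#.#..
..#...##
...##.##
.##..#..
....#.#.
Generation 2: 28 live cells
....###.
##..#.##
.###.#..
....##..
...#.#..
....##.#
......##
.#.#..##
.....#.#
.....#..
Generation 3: 24 live cells
.....###
.#..###.
####.#..
.....##.
....##..
....##..
....#..#
.....#.#
....#...
......#.
Population at generation 3: 24

Answer: 24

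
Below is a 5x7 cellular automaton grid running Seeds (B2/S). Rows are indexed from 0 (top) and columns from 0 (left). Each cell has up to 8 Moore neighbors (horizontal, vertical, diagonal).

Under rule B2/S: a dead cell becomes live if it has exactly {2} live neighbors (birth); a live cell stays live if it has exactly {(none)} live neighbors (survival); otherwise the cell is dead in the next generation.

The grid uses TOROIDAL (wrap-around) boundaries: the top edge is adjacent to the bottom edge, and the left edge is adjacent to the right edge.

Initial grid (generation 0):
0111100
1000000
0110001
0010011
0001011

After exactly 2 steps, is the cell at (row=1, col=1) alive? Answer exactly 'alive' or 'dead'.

Answer: dead

Derivation:
Simulating step by step:
Generation 0 (given above): 14 live cells
Generation 1: 4 live cells
0000000
0000111
0001000
0000000
0000000
Generation 2: 4 live cells
0000101
0001000
0000001
0000000
0000000

Cell (1,1) at generation 2: 0 -> dead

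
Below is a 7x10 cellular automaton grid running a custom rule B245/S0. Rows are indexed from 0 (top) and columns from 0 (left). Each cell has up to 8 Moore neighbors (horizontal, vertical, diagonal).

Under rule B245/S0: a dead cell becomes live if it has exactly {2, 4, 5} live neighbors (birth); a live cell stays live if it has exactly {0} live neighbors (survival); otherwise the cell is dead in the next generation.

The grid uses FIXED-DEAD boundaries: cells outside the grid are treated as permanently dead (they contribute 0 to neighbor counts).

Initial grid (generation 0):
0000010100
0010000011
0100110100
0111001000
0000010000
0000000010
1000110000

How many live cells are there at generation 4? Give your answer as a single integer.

Answer: 22

Derivation:
Simulating step by step:
Generation 0 (given above): 18 live cells
Generation 1: 22 live cells
0000011001
0101001000
1011000001
1000110100
0101101100
0000001010
1000000000
Generation 2: 29 live cells
0010100101
1010000111
0100100111
0111001000
1010010000
1111100100
1000000100
Generation 3: 19 live cells
0000101010
0101110000
0011010000
0000000001
0000100100
0000010010
0100101010
Generation 4: 22 live cells
0010010110
0010000100
0100101000
0010011011
0000011001
0001000101
0100000001
Population at generation 4: 22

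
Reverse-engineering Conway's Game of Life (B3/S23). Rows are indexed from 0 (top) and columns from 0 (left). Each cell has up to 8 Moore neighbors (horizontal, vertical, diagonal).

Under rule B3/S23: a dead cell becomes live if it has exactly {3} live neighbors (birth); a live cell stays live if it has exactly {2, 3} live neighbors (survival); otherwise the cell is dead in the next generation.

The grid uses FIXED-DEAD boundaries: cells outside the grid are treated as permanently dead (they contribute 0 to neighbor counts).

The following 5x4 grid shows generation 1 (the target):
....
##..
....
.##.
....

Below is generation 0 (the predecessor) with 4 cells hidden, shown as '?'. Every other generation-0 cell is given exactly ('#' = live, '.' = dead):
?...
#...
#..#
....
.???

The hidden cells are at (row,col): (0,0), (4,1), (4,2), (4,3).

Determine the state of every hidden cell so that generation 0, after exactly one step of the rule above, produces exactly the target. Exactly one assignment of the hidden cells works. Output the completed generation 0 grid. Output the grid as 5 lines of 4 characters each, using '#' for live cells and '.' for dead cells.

Hidden generation-0 cells (in order): (0,0), (4,1), (4,2), (4,3).
A hidden cell only influences target cells in its own 3x3 neighborhood. Try each of the 2^4 = 16 assignments, step the completed generation 0 forward once under B3/S23, and compare with the target:
  (0,0)=. (4,1)=. (4,2)=. (4,3)=. -> step gives (1,0)='.' but target has '#' -> reject
  (0,0)=. (4,1)=. (4,2)=. (4,3)=# -> step gives (1,0)='.' but target has '#' -> reject
  (0,0)=. (4,1)=. (4,2)=# (4,3)=. -> step gives (1,0)='.' but target has '#' -> reject
  (0,0)=. (4,1)=. (4,2)=# (4,3)=# -> step gives (1,0)='.' but target has '#' -> reject
  (0,0)=. (4,1)=# (4,2)=. (4,3)=. -> step gives (1,0)='.' but target has '#' -> reject
  (0,0)=. (4,1)=# (4,2)=. (4,3)=# -> step gives (1,0)='.' but target has '#' -> reject
  (0,0)=. (4,1)=# (4,2)=# (4,3)=. -> step gives (1,0)='.' but target has '#' -> reject
  (0,0)=. (4,1)=# (4,2)=# (4,3)=# -> step gives (1,0)='.' but target has '#' -> reject
  (0,0)=# (4,1)=. (4,2)=. (4,3)=. -> step gives (3,1)='.' but target has '#' -> reject
  (0,0)=# (4,1)=. (4,2)=. (4,3)=# -> step gives (3,1)='.' but target has '#' -> reject
  (0,0)=# (4,1)=. (4,2)=# (4,3)=. -> step gives (3,1)='.' but target has '#' -> reject
  (0,0)=# (4,1)=. (4,2)=# (4,3)=# -> step gives (3,1)='.' but target has '#' -> reject
  (0,0)=# (4,1)=# (4,2)=. (4,3)=. -> step gives (3,1)='.' but target has '#' -> reject
  (0,0)=# (4,1)=# (4,2)=. (4,3)=# -> step gives (3,1)='.' but target has '#' -> reject
  (0,0)=# (4,1)=# (4,2)=# (4,3)=. -> step reproduces the target at every cell -> ACCEPT
  (0,0)=# (4,1)=# (4,2)=# (4,3)=# -> step gives (3,2)='.' but target has '#' -> reject
Unique solution: (0,0)=live, (4,1)=live, (4,2)=live, (4,3)=dead.
Check: live-neighbor counts of every cell in the completed generation 0:
1200
2311
1210
2332
1111
Applying B3/S23 to generation 0 with these counts gives:
....
##..
....
.##.
....
which matches the target exactly.

Answer: #...
#...
#..#
....
.##.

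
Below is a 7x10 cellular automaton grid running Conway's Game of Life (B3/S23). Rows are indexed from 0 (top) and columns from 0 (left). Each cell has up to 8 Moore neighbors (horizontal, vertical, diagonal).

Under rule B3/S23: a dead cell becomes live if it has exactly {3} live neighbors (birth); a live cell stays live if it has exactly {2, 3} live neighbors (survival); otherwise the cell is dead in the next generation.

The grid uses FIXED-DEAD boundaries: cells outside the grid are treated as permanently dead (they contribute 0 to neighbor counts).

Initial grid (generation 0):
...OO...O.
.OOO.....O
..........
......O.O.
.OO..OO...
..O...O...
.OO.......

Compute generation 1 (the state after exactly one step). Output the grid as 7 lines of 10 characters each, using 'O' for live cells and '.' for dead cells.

Simulating step by step:
Generation 0 (given above): 17 live cells
Generation 1: 18 live cells
(generation 1 grid is the final answer)

Answer: ...OO.....
..OOO.....
..O.......
.....OOO..
.OO..OO...
...O.OO...
.OO.......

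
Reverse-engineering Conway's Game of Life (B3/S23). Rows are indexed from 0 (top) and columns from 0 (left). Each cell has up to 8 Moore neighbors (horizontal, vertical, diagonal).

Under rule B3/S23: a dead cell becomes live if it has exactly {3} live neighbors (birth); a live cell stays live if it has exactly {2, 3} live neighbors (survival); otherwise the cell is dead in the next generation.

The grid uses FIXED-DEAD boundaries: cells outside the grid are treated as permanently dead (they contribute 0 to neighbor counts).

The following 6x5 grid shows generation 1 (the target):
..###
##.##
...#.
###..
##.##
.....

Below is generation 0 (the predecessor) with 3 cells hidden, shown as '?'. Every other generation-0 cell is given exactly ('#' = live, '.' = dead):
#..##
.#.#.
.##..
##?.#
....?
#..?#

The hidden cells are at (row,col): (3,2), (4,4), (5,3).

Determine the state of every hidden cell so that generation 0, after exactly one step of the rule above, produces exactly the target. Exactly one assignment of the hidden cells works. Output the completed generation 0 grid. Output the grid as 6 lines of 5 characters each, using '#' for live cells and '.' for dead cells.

Hidden generation-0 cells (in order): (3,2), (4,4), (5,3).
A hidden cell only influences target cells in its own 3x3 neighborhood. Try each of the 2^3 = 8 assignments, step the completed generation 0 forward once under B3/S23, and compare with the target:
  (3,2)=. (4,4)=. (5,3)=. -> step gives (4,3)='.' but target has '#' -> reject
  (3,2)=. (4,4)=. (5,3)=# -> step reproduces the target at every cell -> ACCEPT
  (3,2)=. (4,4)=# (5,3)=. -> step gives (3,3)='#' but target has '.' -> reject
  (3,2)=. (4,4)=# (5,3)=# -> step gives (3,3)='#' but target has '.' -> reject
  (3,2)=# (4,4)=. (5,3)=. -> step gives (2,3)='.' but target has '#' -> reject
  (3,2)=# (4,4)=. (5,3)=# -> step gives (2,3)='.' but target has '#' -> reject
  (3,2)=# (4,4)=# (5,3)=. -> step gives (2,3)='.' but target has '#' -> reject
  (3,2)=# (4,4)=# (5,3)=# -> step gives (2,3)='.' but target has '#' -> reject
Unique solution: (3,2)=dead, (4,4)=dead, (5,3)=live.
Check: live-neighbor counts of every cell in the completed generation 0:
12322
33533
44432
23320
33233
01111
Applying B3/S23 to generation 0 with these counts gives:
..###
##.##
...#.
###..
##.##
.....
which matches the target exactly.

Answer: #..##
.#.#.
.##..
##..#
.....
#..##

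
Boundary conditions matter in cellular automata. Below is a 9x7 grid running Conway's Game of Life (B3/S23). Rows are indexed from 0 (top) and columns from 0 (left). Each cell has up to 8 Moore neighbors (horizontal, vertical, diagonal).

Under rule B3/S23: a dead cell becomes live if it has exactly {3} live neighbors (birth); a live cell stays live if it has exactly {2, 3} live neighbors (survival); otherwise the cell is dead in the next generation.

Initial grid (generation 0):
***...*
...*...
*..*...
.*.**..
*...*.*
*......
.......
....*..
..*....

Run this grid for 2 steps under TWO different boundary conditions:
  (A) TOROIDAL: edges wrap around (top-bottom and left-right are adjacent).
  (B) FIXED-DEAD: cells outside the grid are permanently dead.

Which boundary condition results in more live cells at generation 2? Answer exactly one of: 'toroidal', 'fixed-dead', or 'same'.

Under TOROIDAL boundary, generation 2:
*...*.*
**.**..
*.....*
.*.....
.......
.*..*..
.......
.......
*..*...
Population = 14

Under FIXED-DEAD boundary, generation 2:
.**....
.*.*...
*......
*....*.
*....*.
....*..
.......
.......
.......
Population = 10

Comparison: toroidal=14, fixed-dead=10 -> toroidal

Answer: toroidal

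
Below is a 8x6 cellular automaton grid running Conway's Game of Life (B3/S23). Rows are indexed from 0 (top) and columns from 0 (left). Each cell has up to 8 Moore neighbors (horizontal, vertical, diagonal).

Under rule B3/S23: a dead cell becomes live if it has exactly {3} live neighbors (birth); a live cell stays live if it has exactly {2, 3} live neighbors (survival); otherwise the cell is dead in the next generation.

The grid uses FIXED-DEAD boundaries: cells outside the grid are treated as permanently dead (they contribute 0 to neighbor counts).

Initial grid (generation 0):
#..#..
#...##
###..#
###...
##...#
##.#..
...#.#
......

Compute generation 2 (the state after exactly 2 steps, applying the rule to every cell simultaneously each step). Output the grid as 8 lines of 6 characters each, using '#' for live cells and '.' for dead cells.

Answer: ....##
.##...
.##..#
...##.
......
.#....
.#....
......

Derivation:
Simulating step by step:
Generation 0 (given above): 20 live cells
Generation 1: 14 live cells
....#.
#.####
..####
......
......
##....
..#.#.
......
Generation 2: 11 live cells
(generation 2 grid is the final answer)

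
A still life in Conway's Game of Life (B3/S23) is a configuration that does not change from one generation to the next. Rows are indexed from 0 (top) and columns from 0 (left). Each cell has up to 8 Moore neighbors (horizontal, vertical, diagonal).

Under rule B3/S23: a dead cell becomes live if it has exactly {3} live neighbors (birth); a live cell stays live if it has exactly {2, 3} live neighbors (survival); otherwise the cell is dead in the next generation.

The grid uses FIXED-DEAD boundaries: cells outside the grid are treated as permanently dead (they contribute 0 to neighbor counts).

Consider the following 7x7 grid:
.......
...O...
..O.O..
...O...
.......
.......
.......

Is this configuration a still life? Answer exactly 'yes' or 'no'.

Compute generation 1 and compare to generation 0 (given above):
Generation 1:
.......
...O...
..O.O..
...O...
.......
.......
.......
The grids are IDENTICAL -> still life.

Answer: yes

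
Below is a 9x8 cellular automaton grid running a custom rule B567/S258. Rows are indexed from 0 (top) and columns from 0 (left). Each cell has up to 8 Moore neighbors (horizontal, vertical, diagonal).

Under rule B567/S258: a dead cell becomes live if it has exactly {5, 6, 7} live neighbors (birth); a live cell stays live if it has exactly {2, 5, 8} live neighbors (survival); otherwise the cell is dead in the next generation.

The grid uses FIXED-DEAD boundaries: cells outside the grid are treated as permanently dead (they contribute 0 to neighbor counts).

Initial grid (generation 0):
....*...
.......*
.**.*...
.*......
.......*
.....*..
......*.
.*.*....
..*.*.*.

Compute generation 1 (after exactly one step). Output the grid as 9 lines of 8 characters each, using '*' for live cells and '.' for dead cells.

Answer: ........
........
.**.....
.*......
........
........
........
...*....
..*.....

Derivation:
Simulating step by step:
Generation 0 (given above): 14 live cells
Generation 1: 5 live cells
(generation 1 grid is the final answer)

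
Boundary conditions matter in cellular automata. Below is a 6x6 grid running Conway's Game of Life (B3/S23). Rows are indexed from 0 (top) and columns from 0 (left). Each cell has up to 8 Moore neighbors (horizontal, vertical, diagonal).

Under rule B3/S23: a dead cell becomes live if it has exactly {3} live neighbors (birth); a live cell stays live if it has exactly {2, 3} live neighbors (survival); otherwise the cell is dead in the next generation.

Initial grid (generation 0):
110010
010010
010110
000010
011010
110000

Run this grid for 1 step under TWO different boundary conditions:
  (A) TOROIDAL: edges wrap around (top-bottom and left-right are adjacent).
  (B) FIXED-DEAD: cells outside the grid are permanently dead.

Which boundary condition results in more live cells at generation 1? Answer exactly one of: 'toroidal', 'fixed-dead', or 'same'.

Under TOROIDAL boundary, generation 1:
001000
010010
001111
010011
111101
000100
Population = 16

Under FIXED-DEAD boundary, generation 1:
110000
010011
001111
010011
111100
111000
Population = 19

Comparison: toroidal=16, fixed-dead=19 -> fixed-dead

Answer: fixed-dead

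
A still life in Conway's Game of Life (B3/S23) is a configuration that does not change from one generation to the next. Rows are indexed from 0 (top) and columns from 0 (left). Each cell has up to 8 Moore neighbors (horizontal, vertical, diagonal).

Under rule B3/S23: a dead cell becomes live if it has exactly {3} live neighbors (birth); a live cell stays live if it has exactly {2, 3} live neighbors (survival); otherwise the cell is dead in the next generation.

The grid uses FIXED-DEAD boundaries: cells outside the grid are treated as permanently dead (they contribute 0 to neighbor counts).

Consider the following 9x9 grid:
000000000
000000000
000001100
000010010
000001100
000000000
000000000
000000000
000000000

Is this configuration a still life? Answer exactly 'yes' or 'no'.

Compute generation 1 and compare to generation 0 (given above):
Generation 1:
000000000
000000000
000001100
000010010
000001100
000000000
000000000
000000000
000000000
The grids are IDENTICAL -> still life.

Answer: yes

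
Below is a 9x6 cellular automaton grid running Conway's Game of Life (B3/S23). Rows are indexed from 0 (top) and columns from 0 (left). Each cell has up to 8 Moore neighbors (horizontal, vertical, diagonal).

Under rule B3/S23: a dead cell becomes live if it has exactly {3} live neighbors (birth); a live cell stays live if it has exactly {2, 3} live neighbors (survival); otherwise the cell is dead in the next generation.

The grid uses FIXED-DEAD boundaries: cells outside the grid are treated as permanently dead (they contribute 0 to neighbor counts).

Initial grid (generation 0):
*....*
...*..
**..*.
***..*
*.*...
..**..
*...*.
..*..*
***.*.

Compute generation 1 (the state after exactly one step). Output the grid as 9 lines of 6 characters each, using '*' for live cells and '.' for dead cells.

Simulating step by step:
Generation 0 (given above): 22 live cells
Generation 1: 21 live cells
(generation 1 grid is the final answer)

Answer: ......
**..*.
*..**.
..**..
*.....
..**..
.**.*.
*.*.**
.***..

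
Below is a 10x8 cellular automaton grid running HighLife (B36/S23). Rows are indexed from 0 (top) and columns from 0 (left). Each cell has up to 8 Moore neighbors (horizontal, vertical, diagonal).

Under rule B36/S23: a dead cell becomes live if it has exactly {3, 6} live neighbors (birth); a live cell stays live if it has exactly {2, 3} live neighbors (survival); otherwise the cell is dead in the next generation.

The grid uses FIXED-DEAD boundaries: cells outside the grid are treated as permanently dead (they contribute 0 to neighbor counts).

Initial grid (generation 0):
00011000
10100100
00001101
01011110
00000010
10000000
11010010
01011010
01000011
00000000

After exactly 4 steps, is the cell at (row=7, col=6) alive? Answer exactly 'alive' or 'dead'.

Simulating step by step:
Generation 0 (given above): 26 live cells
Generation 1: 25 live cells
00011000
00000110
01100000
00010001
00001010
11000000
11011100
01011010
00100111
00000000
Generation 2: 27 live cells
00001100
00111100
00100010
00110000
00000000
11110000
00010100
11000101
00111111
00000010
Generation 3: 27 live cells
00000100
00100010
01010100
00110000
00000000
01111000
00010010
01001011
01111001
00011011
Generation 4: 27 live cells
00000000
00101110
01011000
00111000
01001000
00111000
01000011
01001011
01000000
00001111

Cell (7,6) at generation 4: 1 -> alive

Answer: alive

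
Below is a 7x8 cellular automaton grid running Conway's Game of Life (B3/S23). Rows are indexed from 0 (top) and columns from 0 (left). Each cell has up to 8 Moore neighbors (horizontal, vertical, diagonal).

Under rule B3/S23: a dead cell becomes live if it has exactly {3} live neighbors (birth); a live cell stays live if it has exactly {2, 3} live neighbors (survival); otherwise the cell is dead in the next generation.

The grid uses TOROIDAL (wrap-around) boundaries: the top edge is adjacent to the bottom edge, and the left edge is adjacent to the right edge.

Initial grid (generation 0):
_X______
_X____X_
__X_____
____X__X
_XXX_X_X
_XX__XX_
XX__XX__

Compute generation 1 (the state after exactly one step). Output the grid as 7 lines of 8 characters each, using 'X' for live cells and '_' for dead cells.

Simulating step by step:
Generation 0 (given above): 19 live cells
Generation 1: 18 live cells
(generation 1 grid is the final answer)

Answer: _XX__X__
_XX_____
________
XX__X_X_
_X_X_X_X
_______X
X___XXX_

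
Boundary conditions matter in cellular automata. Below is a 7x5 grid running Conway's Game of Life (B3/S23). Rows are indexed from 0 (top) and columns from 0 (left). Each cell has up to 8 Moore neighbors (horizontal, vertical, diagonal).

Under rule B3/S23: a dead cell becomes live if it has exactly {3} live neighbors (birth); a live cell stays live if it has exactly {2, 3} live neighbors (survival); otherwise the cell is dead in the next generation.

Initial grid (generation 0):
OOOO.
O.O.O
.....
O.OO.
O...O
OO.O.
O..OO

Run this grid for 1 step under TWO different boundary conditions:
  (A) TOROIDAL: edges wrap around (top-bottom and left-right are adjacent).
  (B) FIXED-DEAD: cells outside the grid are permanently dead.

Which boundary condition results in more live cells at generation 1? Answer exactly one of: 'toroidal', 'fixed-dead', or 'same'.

Answer: fixed-dead

Derivation:
Under TOROIDAL boundary, generation 1:
.....
O.O.O
O.O..
OO.O.
.....
.OOO.
.....
Population = 11

Under FIXED-DEAD boundary, generation 1:
O.OO.
O.O..
..O..
.O.O.
O...O
OOOO.
OOOOO
Population = 19

Comparison: toroidal=11, fixed-dead=19 -> fixed-dead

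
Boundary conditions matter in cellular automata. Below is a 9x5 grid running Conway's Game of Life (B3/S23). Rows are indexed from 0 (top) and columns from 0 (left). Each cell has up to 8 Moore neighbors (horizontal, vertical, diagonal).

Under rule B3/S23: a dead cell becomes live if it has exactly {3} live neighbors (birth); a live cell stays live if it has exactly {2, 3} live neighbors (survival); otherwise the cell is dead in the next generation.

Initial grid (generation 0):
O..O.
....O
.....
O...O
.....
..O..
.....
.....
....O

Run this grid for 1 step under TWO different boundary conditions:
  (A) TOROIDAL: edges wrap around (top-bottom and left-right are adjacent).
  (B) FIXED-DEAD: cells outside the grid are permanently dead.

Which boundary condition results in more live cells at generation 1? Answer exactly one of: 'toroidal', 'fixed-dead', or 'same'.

Answer: toroidal

Derivation:
Under TOROIDAL boundary, generation 1:
O..O.
....O
O...O
.....
.....
.....
.....
.....
....O
Population = 6

Under FIXED-DEAD boundary, generation 1:
.....
.....
.....
.....
.....
.....
.....
.....
.....
Population = 0

Comparison: toroidal=6, fixed-dead=0 -> toroidal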